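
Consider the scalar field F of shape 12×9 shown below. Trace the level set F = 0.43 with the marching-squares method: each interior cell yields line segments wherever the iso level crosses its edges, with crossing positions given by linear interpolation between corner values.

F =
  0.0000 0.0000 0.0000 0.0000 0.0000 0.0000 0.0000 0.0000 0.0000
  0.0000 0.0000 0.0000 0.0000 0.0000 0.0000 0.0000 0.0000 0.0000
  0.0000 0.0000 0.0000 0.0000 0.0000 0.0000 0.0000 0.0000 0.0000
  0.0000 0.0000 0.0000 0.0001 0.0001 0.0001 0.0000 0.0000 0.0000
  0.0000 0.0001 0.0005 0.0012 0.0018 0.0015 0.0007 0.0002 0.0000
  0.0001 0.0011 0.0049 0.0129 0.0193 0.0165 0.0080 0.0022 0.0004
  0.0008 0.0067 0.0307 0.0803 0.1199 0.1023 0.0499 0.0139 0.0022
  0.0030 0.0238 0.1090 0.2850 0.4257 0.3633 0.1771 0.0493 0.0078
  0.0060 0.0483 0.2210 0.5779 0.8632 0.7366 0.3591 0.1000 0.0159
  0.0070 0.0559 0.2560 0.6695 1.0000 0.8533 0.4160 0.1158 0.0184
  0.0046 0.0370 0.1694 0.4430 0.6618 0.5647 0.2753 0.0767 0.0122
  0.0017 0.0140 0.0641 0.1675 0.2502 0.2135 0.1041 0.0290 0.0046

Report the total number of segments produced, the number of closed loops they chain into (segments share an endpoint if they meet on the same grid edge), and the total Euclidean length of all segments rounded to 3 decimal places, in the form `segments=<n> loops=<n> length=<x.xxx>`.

cell (7,2): code 0100 → (7.495,3.000)–(8.000,2.586)
cell (7,3): code 1100 → (7.010,4.000)–(7.495,3.000)
cell (7,4): code 1100 → (7.179,5.000)–(7.010,4.000)
cell (7,5): code 1000 → (8.000,5.812)–(7.179,5.000)
cell (8,2): code 0110 → (8.000,2.586)–(9.000,2.421)
cell (8,5): code 1001 → (9.000,5.968)–(8.000,5.812)
cell (9,2): code 0110 → (9.000,2.421)–(10.000,2.952)
cell (9,5): code 1001 → (10.000,5.465)–(9.000,5.968)
cell (10,2): code 0010 → (10.000,2.952)–(10.047,3.000)
cell (10,3): code 0011 → (10.047,3.000)–(10.563,4.000)
cell (10,4): code 0011 → (10.563,4.000)–(10.384,5.000)
cell (10,5): code 0001 → (10.384,5.000)–(10.000,5.465)
total: 12 segments, chained into 1 closed loop(s), length Σ = 11.022604

segments=12 loops=1 length=11.023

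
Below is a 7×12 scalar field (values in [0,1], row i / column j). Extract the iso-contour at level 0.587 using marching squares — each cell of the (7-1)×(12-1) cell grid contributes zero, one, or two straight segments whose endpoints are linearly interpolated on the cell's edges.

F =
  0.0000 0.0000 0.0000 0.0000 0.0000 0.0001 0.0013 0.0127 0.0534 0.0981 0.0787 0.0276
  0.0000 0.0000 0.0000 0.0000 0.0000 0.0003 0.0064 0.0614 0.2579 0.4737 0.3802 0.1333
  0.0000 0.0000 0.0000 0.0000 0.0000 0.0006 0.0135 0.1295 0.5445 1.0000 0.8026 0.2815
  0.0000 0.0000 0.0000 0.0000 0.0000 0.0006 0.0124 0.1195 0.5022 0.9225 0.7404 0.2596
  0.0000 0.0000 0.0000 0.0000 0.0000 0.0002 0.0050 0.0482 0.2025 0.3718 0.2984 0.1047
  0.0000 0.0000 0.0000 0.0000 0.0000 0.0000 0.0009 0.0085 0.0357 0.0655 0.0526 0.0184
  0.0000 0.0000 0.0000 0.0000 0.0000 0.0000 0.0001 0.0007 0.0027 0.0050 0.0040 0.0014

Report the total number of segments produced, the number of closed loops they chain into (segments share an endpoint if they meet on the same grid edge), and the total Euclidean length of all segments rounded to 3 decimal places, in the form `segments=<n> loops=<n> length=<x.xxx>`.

cell (1,8): code 0100 → (1.215,9.000)–(2.000,8.093)
cell (1,9): code 1100 → (1.490,10.000)–(1.215,9.000)
cell (1,10): code 1000 → (2.000,10.414)–(1.490,10.000)
cell (2,8): code 0110 → (2.000,8.093)–(3.000,8.202)
cell (2,10): code 1001 → (3.000,10.319)–(2.000,10.414)
cell (3,8): code 0010 → (3.000,8.202)–(3.609,9.000)
cell (3,9): code 0011 → (3.609,9.000)–(3.347,10.000)
cell (3,10): code 0001 → (3.347,10.000)–(3.000,10.319)
total: 8 segments, chained into 1 closed loop(s), length Σ = 7.412824

segments=8 loops=1 length=7.413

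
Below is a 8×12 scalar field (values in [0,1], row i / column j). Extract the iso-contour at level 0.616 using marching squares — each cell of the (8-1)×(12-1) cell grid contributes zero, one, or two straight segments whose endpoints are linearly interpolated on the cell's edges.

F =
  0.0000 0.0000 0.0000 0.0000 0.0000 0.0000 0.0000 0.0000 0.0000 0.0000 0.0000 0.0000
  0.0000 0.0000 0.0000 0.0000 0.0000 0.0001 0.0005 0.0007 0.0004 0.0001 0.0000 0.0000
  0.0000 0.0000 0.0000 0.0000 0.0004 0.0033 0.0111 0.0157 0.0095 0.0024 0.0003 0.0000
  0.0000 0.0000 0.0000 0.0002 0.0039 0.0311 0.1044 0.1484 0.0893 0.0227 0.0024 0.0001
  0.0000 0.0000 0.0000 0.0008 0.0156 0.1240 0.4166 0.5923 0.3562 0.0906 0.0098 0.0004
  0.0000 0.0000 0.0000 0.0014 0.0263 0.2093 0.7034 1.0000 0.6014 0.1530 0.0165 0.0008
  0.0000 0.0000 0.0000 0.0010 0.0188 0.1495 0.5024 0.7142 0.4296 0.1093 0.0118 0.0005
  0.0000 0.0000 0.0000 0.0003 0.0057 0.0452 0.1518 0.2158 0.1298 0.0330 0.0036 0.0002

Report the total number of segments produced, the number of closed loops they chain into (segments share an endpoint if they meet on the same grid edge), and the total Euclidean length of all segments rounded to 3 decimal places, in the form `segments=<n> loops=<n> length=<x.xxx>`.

cell (4,5): code 0100 → (4.695,6.000)–(5.000,5.823)
cell (4,6): code 1100 → (4.058,7.000)–(4.695,6.000)
cell (4,7): code 1000 → (5.000,7.963)–(4.058,7.000)
cell (5,5): code 0010 → (5.000,5.823)–(5.435,6.000)
cell (5,6): code 0111 → (5.435,6.000)–(6.000,6.536)
cell (5,7): code 1001 → (6.000,7.345)–(5.000,7.963)
cell (6,6): code 0010 → (6.000,6.536)–(6.197,7.000)
cell (6,7): code 0001 → (6.197,7.000)–(6.000,7.345)
total: 8 segments, chained into 1 closed loop(s), length Σ = 6.210802

segments=8 loops=1 length=6.211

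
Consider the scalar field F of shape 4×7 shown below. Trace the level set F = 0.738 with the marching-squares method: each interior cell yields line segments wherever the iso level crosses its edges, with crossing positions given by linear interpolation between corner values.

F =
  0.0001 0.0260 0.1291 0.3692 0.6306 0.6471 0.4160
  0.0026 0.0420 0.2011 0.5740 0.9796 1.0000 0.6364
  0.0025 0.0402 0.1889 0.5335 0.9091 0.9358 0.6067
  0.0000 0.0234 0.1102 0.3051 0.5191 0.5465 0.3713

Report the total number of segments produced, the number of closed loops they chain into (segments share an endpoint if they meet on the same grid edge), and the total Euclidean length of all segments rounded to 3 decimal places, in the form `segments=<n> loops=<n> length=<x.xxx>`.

segments=8 loops=1 length=7.388

cell (0,3): code 0100 → (0.308,4.000)–(1.000,3.404)
cell (0,4): code 1100 → (0.258,5.000)–(0.308,4.000)
cell (0,5): code 1000 → (1.000,5.721)–(0.258,5.000)
cell (1,3): code 0110 → (1.000,3.404)–(2.000,3.544)
cell (1,5): code 1001 → (2.000,5.601)–(1.000,5.721)
cell (2,3): code 0010 → (2.000,3.544)–(2.439,4.000)
cell (2,4): code 0011 → (2.439,4.000)–(2.508,5.000)
cell (2,5): code 0001 → (2.508,5.000)–(2.000,5.601)
total: 8 segments, chained into 1 closed loop(s), length Σ = 7.387879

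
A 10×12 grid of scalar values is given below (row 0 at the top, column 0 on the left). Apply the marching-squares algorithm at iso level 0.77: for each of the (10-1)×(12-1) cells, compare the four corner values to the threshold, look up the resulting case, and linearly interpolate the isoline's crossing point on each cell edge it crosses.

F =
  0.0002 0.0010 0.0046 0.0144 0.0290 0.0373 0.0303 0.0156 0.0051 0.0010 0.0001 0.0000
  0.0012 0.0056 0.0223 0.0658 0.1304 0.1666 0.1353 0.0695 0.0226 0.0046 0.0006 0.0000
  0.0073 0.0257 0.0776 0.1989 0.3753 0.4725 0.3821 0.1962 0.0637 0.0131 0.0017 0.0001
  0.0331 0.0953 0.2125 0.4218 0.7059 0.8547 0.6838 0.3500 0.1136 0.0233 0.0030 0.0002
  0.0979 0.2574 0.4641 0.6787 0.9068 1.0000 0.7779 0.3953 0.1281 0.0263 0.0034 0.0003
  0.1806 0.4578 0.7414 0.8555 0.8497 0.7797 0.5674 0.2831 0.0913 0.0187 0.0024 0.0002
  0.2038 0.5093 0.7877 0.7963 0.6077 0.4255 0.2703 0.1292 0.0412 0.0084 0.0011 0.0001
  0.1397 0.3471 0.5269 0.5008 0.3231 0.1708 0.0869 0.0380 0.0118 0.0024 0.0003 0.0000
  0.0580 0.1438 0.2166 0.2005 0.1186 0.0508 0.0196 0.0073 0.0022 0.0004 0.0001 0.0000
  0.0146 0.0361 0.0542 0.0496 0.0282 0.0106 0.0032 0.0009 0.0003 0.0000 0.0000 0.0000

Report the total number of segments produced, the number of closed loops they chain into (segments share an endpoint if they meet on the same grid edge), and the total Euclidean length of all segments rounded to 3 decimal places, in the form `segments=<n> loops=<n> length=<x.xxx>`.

segments=18 loops=1 length=11.175

cell (2,4): code 0100 → (2.778,5.000)–(3.000,4.431)
cell (2,5): code 1000 → (3.000,5.496)–(2.778,5.000)
cell (3,3): code 0100 → (3.319,4.000)–(4.000,3.400)
cell (3,4): code 1110 → (3.000,4.431)–(3.319,4.000)
cell (3,5): code 1101 → (3.916,6.000)–(3.000,5.496)
cell (3,6): code 1000 → (4.000,6.021)–(3.916,6.000)
cell (4,2): code 0100 → (4.516,3.000)–(5.000,2.251)
cell (4,3): code 1110 → (4.000,3.400)–(4.516,3.000)
cell (4,5): code 1011 → (5.000,5.046)–(4.038,6.000)
cell (4,6): code 0001 → (4.038,6.000)–(4.000,6.021)
cell (5,1): code 0100 → (5.618,2.000)–(6.000,1.936)
cell (5,2): code 1110 → (5.000,2.251)–(5.618,2.000)
cell (5,3): code 1011 → (6.000,3.139)–(5.329,4.000)
cell (5,4): code 0011 → (5.329,4.000)–(5.027,5.000)
cell (5,5): code 0001 → (5.027,5.000)–(5.000,5.046)
cell (6,1): code 0010 → (6.000,1.936)–(6.068,2.000)
cell (6,2): code 0011 → (6.068,2.000)–(6.089,3.000)
cell (6,3): code 0001 → (6.089,3.000)–(6.000,3.139)
total: 18 segments, chained into 1 closed loop(s), length Σ = 11.174513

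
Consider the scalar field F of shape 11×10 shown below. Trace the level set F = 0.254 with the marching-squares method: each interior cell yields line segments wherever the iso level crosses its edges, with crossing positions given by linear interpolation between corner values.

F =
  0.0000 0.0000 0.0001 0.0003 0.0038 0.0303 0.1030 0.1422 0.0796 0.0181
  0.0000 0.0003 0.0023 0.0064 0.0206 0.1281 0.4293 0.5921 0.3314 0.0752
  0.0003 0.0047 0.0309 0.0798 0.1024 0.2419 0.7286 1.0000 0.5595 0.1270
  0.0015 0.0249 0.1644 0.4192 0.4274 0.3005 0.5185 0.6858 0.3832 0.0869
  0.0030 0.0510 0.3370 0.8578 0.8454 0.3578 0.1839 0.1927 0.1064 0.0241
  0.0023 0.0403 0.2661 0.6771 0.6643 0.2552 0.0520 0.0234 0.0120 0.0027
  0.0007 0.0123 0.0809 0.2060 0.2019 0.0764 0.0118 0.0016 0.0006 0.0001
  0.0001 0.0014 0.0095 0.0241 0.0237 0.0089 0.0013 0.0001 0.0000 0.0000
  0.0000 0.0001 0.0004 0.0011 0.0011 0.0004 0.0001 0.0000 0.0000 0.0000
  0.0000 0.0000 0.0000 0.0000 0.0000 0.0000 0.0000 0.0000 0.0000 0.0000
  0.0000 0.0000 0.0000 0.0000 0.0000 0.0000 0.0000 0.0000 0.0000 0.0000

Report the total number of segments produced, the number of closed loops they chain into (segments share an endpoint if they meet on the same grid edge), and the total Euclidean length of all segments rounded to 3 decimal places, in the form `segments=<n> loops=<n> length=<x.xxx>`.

segments=24 loops=1 length=19.864

cell (0,5): code 0100 → (0.463,6.000)–(1.000,5.418)
cell (0,6): code 1100 → (0.248,7.000)–(0.463,6.000)
cell (0,7): code 1100 → (0.693,8.000)–(0.248,7.000)
cell (0,8): code 1000 → (1.000,8.302)–(0.693,8.000)
cell (1,5): code 0110 → (1.000,5.418)–(2.000,5.025)
cell (1,8): code 1001 → (2.000,8.706)–(1.000,8.302)
cell (2,2): code 0100 → (2.513,3.000)–(3.000,2.352)
cell (2,3): code 1100 → (2.466,4.000)–(2.513,3.000)
cell (2,4): code 1100 → (2.206,5.000)–(2.466,4.000)
cell (2,5): code 1110 → (2.000,5.025)–(2.206,5.000)
cell (2,8): code 1001 → (3.000,8.436)–(2.000,8.706)
cell (3,1): code 0100 → (3.519,2.000)–(4.000,1.710)
cell (3,2): code 1110 → (3.000,2.352)–(3.519,2.000)
cell (3,5): code 1011 → (4.000,5.597)–(3.790,6.000)
cell (3,6): code 0011 → (3.790,6.000)–(3.876,7.000)
cell (3,7): code 0011 → (3.876,7.000)–(3.467,8.000)
cell (3,8): code 0001 → (3.467,8.000)–(3.000,8.436)
cell (4,1): code 0110 → (4.000,1.710)–(5.000,1.946)
cell (4,5): code 1001 → (5.000,5.006)–(4.000,5.597)
cell (5,1): code 0010 → (5.000,1.946)–(5.065,2.000)
cell (5,2): code 0011 → (5.065,2.000)–(5.898,3.000)
cell (5,3): code 0011 → (5.898,3.000)–(5.887,4.000)
cell (5,4): code 0011 → (5.887,4.000)–(5.007,5.000)
cell (5,5): code 0001 → (5.007,5.000)–(5.000,5.006)
total: 24 segments, chained into 1 closed loop(s), length Σ = 19.864218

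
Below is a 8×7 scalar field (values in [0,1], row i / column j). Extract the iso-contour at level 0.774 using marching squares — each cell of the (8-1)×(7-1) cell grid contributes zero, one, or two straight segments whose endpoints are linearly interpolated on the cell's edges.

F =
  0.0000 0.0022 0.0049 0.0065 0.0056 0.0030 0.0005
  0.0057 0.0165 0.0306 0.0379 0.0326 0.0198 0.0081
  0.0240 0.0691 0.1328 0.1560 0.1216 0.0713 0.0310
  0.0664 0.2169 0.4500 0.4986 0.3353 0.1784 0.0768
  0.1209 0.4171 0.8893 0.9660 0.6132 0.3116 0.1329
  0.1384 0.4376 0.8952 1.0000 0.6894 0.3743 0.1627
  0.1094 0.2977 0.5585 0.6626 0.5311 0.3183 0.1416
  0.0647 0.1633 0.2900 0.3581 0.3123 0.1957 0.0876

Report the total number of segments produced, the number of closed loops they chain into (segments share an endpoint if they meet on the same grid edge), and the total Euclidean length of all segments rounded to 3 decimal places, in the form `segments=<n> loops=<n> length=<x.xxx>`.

cell (3,1): code 0100 → (3.738,2.000)–(4.000,1.756)
cell (3,2): code 1100 → (3.589,3.000)–(3.738,2.000)
cell (3,3): code 1000 → (4.000,3.544)–(3.589,3.000)
cell (4,1): code 0110 → (4.000,1.756)–(5.000,1.735)
cell (4,3): code 1001 → (5.000,3.728)–(4.000,3.544)
cell (5,1): code 0010 → (5.000,1.735)–(5.360,2.000)
cell (5,2): code 0011 → (5.360,2.000)–(5.670,3.000)
cell (5,3): code 0001 → (5.670,3.000)–(5.000,3.728)
total: 8 segments, chained into 1 closed loop(s), length Σ = 6.550968

segments=8 loops=1 length=6.551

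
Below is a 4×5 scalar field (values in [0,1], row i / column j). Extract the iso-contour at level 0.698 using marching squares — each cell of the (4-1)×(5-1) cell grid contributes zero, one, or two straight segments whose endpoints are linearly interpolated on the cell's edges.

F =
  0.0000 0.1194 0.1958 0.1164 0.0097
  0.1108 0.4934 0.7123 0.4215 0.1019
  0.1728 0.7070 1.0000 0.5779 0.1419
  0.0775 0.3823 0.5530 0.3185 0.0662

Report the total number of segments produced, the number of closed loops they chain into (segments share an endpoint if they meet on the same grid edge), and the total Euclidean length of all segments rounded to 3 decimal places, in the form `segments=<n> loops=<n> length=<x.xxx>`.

segments=8 loops=1 length=4.921

cell (0,1): code 0100 → (0.972,2.000)–(1.000,1.935)
cell (0,2): code 1000 → (1.000,2.049)–(0.972,2.000)
cell (1,0): code 0100 → (1.958,1.000)–(2.000,0.983)
cell (1,1): code 1110 → (1.000,1.935)–(1.958,1.000)
cell (1,2): code 1001 → (2.000,2.715)–(1.000,2.049)
cell (2,0): code 0010 → (2.000,0.983)–(2.028,1.000)
cell (2,1): code 0011 → (2.028,1.000)–(2.676,2.000)
cell (2,2): code 0001 → (2.676,2.000)–(2.000,2.715)
total: 8 segments, chained into 1 closed loop(s), length Σ = 4.920762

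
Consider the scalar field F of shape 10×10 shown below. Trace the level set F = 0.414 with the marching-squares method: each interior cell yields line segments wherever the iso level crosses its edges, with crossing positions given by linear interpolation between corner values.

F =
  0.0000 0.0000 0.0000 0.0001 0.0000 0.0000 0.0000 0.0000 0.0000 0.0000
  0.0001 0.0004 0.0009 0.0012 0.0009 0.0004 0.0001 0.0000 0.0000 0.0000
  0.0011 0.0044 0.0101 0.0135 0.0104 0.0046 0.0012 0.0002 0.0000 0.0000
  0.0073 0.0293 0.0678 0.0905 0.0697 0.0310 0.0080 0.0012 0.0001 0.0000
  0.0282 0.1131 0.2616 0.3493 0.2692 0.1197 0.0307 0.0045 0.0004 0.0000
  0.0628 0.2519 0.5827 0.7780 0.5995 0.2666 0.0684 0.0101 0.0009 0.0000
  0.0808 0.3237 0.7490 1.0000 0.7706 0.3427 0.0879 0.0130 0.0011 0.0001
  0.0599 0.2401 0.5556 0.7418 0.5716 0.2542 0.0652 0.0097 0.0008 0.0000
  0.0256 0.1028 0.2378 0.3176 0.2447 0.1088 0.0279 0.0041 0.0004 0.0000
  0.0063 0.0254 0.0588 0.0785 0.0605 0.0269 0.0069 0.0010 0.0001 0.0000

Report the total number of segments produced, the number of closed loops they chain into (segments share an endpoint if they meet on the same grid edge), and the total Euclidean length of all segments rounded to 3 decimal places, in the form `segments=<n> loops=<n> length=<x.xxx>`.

segments=12 loops=1 length=11.219

cell (4,1): code 0100 → (4.475,2.000)–(5.000,1.490)
cell (4,2): code 1100 → (4.151,3.000)–(4.475,2.000)
cell (4,3): code 1100 → (4.438,4.000)–(4.151,3.000)
cell (4,4): code 1000 → (5.000,4.557)–(4.438,4.000)
cell (5,1): code 0110 → (5.000,1.490)–(6.000,1.212)
cell (5,4): code 1001 → (6.000,4.833)–(5.000,4.557)
cell (6,1): code 0110 → (6.000,1.212)–(7.000,1.551)
cell (6,4): code 1001 → (7.000,4.497)–(6.000,4.833)
cell (7,1): code 0010 → (7.000,1.551)–(7.446,2.000)
cell (7,2): code 0011 → (7.446,2.000)–(7.773,3.000)
cell (7,3): code 0011 → (7.773,3.000)–(7.482,4.000)
cell (7,4): code 0001 → (7.482,4.000)–(7.000,4.497)
total: 12 segments, chained into 1 closed loop(s), length Σ = 11.219294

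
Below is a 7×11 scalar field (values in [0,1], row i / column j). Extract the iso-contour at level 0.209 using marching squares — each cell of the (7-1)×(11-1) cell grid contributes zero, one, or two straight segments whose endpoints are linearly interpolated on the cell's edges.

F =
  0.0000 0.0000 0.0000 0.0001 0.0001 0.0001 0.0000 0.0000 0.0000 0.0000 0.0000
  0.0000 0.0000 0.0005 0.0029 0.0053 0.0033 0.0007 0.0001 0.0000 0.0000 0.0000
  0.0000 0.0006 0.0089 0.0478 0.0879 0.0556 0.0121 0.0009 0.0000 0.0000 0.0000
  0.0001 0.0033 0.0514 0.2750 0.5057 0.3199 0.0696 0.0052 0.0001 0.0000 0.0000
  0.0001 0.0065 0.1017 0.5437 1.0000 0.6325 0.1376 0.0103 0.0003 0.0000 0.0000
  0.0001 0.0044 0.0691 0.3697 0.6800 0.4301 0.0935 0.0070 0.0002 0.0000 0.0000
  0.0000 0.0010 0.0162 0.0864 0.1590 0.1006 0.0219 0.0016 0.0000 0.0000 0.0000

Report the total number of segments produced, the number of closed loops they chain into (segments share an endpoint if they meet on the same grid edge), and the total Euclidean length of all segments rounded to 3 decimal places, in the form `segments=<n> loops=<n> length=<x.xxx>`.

cell (2,2): code 0100 → (2.710,3.000)–(3.000,2.705)
cell (2,3): code 1100 → (2.290,4.000)–(2.710,3.000)
cell (2,4): code 1100 → (2.580,5.000)–(2.290,4.000)
cell (2,5): code 1000 → (3.000,5.443)–(2.580,5.000)
cell (3,2): code 0110 → (3.000,2.705)–(4.000,2.243)
cell (3,5): code 1001 → (4.000,5.856)–(3.000,5.443)
cell (4,2): code 0110 → (4.000,2.243)–(5.000,2.465)
cell (4,5): code 1001 → (5.000,5.657)–(4.000,5.856)
cell (5,2): code 0010 → (5.000,2.465)–(5.567,3.000)
cell (5,3): code 0011 → (5.567,3.000)–(5.904,4.000)
cell (5,4): code 0011 → (5.904,4.000)–(5.671,5.000)
cell (5,5): code 0001 → (5.671,5.000)–(5.000,5.657)
total: 12 segments, chained into 1 closed loop(s), length Σ = 11.178109

segments=12 loops=1 length=11.178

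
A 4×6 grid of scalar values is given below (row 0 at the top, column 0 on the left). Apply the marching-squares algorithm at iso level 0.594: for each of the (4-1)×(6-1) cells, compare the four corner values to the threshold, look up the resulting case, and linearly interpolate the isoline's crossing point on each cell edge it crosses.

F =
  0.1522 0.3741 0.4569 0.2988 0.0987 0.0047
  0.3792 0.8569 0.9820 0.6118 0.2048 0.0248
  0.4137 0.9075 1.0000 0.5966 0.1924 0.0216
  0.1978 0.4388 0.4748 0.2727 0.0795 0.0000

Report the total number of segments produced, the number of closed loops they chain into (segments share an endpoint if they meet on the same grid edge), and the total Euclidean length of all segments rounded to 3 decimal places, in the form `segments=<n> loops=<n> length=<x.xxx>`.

cell (0,0): code 0100 → (0.455,1.000)–(1.000,0.450)
cell (0,1): code 1100 → (0.261,2.000)–(0.455,1.000)
cell (0,2): code 1100 → (0.943,3.000)–(0.261,2.000)
cell (0,3): code 1000 → (1.000,3.044)–(0.943,3.000)
cell (1,0): code 0110 → (1.000,0.450)–(2.000,0.365)
cell (1,3): code 1001 → (2.000,3.006)–(1.000,3.044)
cell (2,0): code 0010 → (2.000,0.365)–(2.669,1.000)
cell (2,1): code 0011 → (2.669,1.000)–(2.773,2.000)
cell (2,2): code 0011 → (2.773,2.000)–(2.008,3.000)
cell (2,3): code 0001 → (2.008,3.000)–(2.000,3.006)
total: 10 segments, chained into 1 closed loop(s), length Σ = 8.276330

segments=10 loops=1 length=8.276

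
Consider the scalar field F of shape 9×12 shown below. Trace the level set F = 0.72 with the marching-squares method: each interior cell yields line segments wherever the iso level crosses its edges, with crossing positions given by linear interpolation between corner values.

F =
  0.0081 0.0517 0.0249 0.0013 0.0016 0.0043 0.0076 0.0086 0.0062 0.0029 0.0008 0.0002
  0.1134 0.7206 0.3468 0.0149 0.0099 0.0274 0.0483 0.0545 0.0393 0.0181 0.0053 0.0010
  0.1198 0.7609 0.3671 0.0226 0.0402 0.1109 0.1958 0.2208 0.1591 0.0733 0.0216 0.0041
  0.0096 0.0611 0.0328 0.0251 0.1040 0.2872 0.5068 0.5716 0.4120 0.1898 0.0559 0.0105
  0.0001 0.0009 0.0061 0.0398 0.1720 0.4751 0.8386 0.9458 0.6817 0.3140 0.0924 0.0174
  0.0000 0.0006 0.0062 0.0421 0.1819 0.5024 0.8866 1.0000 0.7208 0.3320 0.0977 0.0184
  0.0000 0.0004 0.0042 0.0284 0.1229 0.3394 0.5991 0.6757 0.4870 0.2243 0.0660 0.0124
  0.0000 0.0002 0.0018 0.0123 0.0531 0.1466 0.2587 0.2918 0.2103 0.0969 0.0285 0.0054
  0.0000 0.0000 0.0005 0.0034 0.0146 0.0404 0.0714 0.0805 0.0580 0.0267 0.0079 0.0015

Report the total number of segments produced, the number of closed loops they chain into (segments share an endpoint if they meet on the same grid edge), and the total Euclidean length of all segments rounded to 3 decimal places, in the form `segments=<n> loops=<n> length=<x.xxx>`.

segments=16 loops=2 length=9.879

cell (0,0): code 0100 → (0.999,1.000)–(1.000,0.999)
cell (0,1): code 1000 → (1.000,1.002)–(0.999,1.000)
cell (1,0): code 0110 → (1.000,0.999)–(2.000,0.936)
cell (1,1): code 1001 → (2.000,1.104)–(1.000,1.002)
cell (2,0): code 0010 → (2.000,0.936)–(2.058,1.000)
cell (2,1): code 0001 → (2.058,1.000)–(2.000,1.104)
cell (3,5): code 0100 → (3.643,6.000)–(4.000,5.674)
cell (3,6): code 1100 → (3.397,7.000)–(3.643,6.000)
cell (3,7): code 1000 → (4.000,7.855)–(3.397,7.000)
cell (4,5): code 0110 → (4.000,5.674)–(5.000,5.566)
cell (4,7): code 1101 → (4.980,8.000)–(4.000,7.855)
cell (4,8): code 1000 → (5.000,8.002)–(4.980,8.000)
cell (5,5): code 0010 → (5.000,5.566)–(5.579,6.000)
cell (5,6): code 0011 → (5.579,6.000)–(5.863,7.000)
cell (5,7): code 0011 → (5.863,7.000)–(5.003,8.000)
cell (5,8): code 0001 → (5.003,8.000)–(5.000,8.002)
total: 16 segments, chained into 2 closed loop(s), length Σ = 9.879025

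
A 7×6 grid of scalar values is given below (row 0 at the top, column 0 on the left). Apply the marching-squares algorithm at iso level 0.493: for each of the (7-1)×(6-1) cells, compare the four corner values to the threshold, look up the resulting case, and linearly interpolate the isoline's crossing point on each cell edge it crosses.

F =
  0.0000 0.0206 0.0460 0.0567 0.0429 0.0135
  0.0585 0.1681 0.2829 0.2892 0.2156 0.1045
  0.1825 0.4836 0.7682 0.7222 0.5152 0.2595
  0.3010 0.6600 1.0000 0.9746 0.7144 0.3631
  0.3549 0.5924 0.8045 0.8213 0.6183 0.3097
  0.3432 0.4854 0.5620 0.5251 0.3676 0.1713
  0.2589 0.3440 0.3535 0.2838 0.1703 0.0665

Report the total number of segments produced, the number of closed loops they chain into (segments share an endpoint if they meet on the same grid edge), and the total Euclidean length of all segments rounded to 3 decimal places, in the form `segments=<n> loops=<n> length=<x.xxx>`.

cell (1,1): code 0100 → (1.433,2.000)–(2.000,1.033)
cell (1,2): code 1100 → (1.471,3.000)–(1.433,2.000)
cell (1,3): code 1100 → (1.926,4.000)–(1.471,3.000)
cell (1,4): code 1000 → (2.000,4.087)–(1.926,4.000)
cell (2,0): code 0100 → (2.053,1.000)–(3.000,0.535)
cell (2,1): code 1110 → (2.000,1.033)–(2.053,1.000)
cell (2,4): code 1001 → (3.000,4.630)–(2.000,4.087)
cell (3,0): code 0110 → (3.000,0.535)–(4.000,0.581)
cell (3,4): code 1001 → (4.000,4.406)–(3.000,4.630)
cell (4,0): code 0010 → (4.000,0.581)–(4.929,1.000)
cell (4,1): code 0111 → (4.929,1.000)–(5.000,1.099)
cell (4,3): code 1011 → (5.000,3.204)–(4.500,4.000)
cell (4,4): code 0001 → (4.500,4.000)–(4.000,4.406)
cell (5,1): code 0010 → (5.000,1.099)–(5.331,2.000)
cell (5,2): code 0011 → (5.331,2.000)–(5.133,3.000)
cell (5,3): code 0001 → (5.133,3.000)–(5.000,3.204)
total: 16 segments, chained into 1 closed loop(s), length Σ = 12.563685

segments=16 loops=1 length=12.564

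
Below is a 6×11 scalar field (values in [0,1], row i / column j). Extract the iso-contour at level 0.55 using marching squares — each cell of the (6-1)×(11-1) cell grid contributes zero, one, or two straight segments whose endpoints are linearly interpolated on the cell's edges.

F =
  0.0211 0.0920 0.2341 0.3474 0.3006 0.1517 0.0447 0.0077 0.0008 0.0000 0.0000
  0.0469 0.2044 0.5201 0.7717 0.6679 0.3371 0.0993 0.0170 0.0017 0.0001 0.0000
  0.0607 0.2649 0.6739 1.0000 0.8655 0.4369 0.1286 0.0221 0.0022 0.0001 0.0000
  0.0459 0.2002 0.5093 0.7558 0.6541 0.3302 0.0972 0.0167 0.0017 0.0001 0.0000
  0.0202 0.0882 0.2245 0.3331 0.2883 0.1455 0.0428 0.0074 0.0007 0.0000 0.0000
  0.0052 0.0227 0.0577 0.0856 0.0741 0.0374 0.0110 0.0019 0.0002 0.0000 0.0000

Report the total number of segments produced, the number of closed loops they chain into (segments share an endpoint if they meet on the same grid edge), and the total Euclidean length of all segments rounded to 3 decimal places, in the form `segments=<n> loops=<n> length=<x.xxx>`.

segments=12 loops=1 length=9.290

cell (0,2): code 0100 → (0.477,3.000)–(1.000,2.119)
cell (0,3): code 1100 → (0.679,4.000)–(0.477,3.000)
cell (0,4): code 1000 → (1.000,4.356)–(0.679,4.000)
cell (1,1): code 0100 → (1.194,2.000)–(2.000,1.697)
cell (1,2): code 1110 → (1.000,2.119)–(1.194,2.000)
cell (1,4): code 1001 → (2.000,4.736)–(1.000,4.356)
cell (2,1): code 0010 → (2.000,1.697)–(2.753,2.000)
cell (2,2): code 0111 → (2.753,2.000)–(3.000,2.165)
cell (2,4): code 1001 → (3.000,4.321)–(2.000,4.736)
cell (3,2): code 0010 → (3.000,2.165)–(3.487,3.000)
cell (3,3): code 0011 → (3.487,3.000)–(3.285,4.000)
cell (3,4): code 0001 → (3.285,4.000)–(3.000,4.321)
total: 12 segments, chained into 1 closed loop(s), length Σ = 9.289696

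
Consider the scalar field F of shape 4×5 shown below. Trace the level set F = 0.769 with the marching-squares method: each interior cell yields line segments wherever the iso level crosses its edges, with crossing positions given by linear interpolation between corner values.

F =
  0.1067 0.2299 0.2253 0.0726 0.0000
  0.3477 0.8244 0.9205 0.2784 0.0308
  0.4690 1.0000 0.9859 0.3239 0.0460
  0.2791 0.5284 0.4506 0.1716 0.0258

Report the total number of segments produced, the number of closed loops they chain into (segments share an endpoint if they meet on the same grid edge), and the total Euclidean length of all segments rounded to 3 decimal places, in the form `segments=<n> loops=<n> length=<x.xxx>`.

segments=8 loops=1 length=5.711

cell (0,0): code 0100 → (0.907,1.000)–(1.000,0.884)
cell (0,1): code 1100 → (0.782,2.000)–(0.907,1.000)
cell (0,2): code 1000 → (1.000,2.236)–(0.782,2.000)
cell (1,0): code 0110 → (1.000,0.884)–(2.000,0.565)
cell (1,2): code 1001 → (2.000,2.328)–(1.000,2.236)
cell (2,0): code 0010 → (2.000,0.565)–(2.490,1.000)
cell (2,1): code 0011 → (2.490,1.000)–(2.405,2.000)
cell (2,2): code 0001 → (2.405,2.000)–(2.000,2.328)
total: 8 segments, chained into 1 closed loop(s), length Σ = 5.711461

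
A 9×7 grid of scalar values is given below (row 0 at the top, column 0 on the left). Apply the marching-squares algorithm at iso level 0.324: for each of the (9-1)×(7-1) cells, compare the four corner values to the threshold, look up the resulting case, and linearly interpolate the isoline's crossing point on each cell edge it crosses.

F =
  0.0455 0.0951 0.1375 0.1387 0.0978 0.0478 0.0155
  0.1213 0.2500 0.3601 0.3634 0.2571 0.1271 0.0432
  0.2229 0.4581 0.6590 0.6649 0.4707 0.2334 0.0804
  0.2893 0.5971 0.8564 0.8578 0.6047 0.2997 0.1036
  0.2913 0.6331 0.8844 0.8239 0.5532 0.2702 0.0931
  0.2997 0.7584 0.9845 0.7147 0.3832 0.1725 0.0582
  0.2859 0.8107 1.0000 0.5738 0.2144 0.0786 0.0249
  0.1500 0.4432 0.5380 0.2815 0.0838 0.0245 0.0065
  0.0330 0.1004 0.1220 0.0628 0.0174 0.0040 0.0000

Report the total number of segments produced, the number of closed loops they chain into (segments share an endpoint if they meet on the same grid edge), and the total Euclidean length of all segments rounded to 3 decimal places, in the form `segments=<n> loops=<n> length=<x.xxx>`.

cell (0,1): code 0100 → (0.838,2.000)–(1.000,1.672)
cell (0,2): code 1100 → (0.825,3.000)–(0.838,2.000)
cell (0,3): code 1000 → (1.000,3.371)–(0.825,3.000)
cell (1,0): code 0100 → (1.356,1.000)–(2.000,0.430)
cell (1,1): code 1110 → (1.000,1.672)–(1.356,1.000)
cell (1,3): code 1101 → (1.313,4.000)–(1.000,3.371)
cell (1,4): code 1000 → (2.000,4.618)–(1.313,4.000)
cell (2,0): code 0110 → (2.000,0.430)–(3.000,0.113)
cell (2,4): code 1001 → (3.000,4.920)–(2.000,4.618)
cell (3,0): code 0110 → (3.000,0.113)–(4.000,0.096)
cell (3,4): code 1001 → (4.000,4.810)–(3.000,4.920)
cell (4,0): code 0110 → (4.000,0.096)–(5.000,0.053)
cell (4,4): code 1001 → (5.000,4.281)–(4.000,4.810)
cell (5,0): code 0110 → (5.000,0.053)–(6.000,0.073)
cell (5,3): code 1011 → (6.000,3.695)–(5.351,4.000)
cell (5,4): code 0001 → (5.351,4.000)–(5.000,4.281)
cell (6,0): code 0110 → (6.000,0.073)–(7.000,0.593)
cell (6,2): code 1011 → (7.000,2.834)–(6.855,3.000)
cell (6,3): code 0001 → (6.855,3.000)–(6.000,3.695)
cell (7,0): code 0010 → (7.000,0.593)–(7.348,1.000)
cell (7,1): code 0011 → (7.348,1.000)–(7.514,2.000)
cell (7,2): code 0001 → (7.514,2.000)–(7.000,2.834)
total: 22 segments, chained into 1 closed loop(s), length Σ = 18.401224

segments=22 loops=1 length=18.401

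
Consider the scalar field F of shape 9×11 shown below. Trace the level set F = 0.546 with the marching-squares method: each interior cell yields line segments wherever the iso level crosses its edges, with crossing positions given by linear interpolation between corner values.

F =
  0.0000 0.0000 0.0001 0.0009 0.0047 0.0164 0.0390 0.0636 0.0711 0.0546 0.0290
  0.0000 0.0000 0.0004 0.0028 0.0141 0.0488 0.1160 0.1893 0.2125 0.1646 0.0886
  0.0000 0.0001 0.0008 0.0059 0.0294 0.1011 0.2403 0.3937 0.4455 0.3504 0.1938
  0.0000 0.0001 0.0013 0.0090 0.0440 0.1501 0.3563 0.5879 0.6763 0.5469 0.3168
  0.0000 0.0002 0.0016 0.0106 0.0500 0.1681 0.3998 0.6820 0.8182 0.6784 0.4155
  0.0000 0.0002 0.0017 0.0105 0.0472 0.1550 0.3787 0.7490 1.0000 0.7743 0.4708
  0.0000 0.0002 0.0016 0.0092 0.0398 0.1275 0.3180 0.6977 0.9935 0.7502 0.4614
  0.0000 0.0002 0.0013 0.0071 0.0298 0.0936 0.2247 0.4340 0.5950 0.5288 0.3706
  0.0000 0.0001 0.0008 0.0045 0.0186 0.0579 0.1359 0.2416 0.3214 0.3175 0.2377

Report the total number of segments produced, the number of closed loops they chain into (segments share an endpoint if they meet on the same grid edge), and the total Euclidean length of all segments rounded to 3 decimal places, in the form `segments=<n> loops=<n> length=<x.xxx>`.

segments=16 loops=1 length=12.763

cell (2,6): code 0100 → (2.784,7.000)–(3.000,6.819)
cell (2,7): code 1100 → (2.435,8.000)–(2.784,7.000)
cell (2,8): code 1100 → (2.995,9.000)–(2.435,8.000)
cell (2,9): code 1000 → (3.000,9.004)–(2.995,9.000)
cell (3,6): code 0110 → (3.000,6.819)–(4.000,6.518)
cell (3,9): code 1001 → (4.000,9.504)–(3.000,9.004)
cell (4,6): code 0110 → (4.000,6.518)–(5.000,6.452)
cell (4,9): code 1001 → (5.000,9.752)–(4.000,9.504)
cell (5,6): code 0110 → (5.000,6.452)–(6.000,6.600)
cell (5,9): code 1001 → (6.000,9.707)–(5.000,9.752)
cell (6,6): code 0010 → (6.000,6.600)–(6.575,7.000)
cell (6,7): code 0111 → (6.575,7.000)–(7.000,7.696)
cell (6,8): code 1011 → (7.000,8.740)–(6.922,9.000)
cell (6,9): code 0001 → (6.922,9.000)–(6.000,9.707)
cell (7,7): code 0010 → (7.000,7.696)–(7.179,8.000)
cell (7,8): code 0001 → (7.179,8.000)–(7.000,8.740)
total: 16 segments, chained into 1 closed loop(s), length Σ = 12.763131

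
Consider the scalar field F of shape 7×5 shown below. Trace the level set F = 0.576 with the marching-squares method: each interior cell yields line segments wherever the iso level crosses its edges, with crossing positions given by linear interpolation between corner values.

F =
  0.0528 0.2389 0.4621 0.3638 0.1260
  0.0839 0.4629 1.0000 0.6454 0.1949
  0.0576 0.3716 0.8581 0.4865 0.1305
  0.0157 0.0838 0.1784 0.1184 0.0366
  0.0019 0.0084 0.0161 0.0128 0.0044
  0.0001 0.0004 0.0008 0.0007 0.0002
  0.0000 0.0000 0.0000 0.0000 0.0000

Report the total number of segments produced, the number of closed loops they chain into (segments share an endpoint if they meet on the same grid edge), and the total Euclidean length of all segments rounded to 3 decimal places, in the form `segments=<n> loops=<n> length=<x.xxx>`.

cell (0,1): code 0100 → (0.212,2.000)–(1.000,1.211)
cell (0,2): code 1100 → (0.754,3.000)–(0.212,2.000)
cell (0,3): code 1000 → (1.000,3.154)–(0.754,3.000)
cell (1,1): code 0110 → (1.000,1.211)–(2.000,1.420)
cell (1,2): code 1011 → (2.000,2.759)–(1.437,3.000)
cell (1,3): code 0001 → (1.437,3.000)–(1.000,3.154)
cell (2,1): code 0010 → (2.000,1.420)–(2.415,2.000)
cell (2,2): code 0001 → (2.415,2.000)–(2.000,2.759)
total: 8 segments, chained into 1 closed loop(s), length Σ = 6.219272

segments=8 loops=1 length=6.219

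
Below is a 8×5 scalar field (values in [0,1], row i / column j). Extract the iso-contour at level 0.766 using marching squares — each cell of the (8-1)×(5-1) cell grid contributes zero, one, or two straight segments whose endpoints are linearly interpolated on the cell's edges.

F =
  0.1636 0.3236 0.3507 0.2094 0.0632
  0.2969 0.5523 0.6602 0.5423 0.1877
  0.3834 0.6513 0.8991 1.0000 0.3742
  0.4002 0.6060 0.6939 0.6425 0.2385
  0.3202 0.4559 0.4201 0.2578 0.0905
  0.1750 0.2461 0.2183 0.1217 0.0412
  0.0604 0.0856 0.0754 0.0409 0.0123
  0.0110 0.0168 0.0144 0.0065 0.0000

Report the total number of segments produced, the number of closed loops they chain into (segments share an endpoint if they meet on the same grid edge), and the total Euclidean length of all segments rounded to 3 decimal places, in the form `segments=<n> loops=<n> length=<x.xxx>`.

segments=6 loops=1 length=5.004

cell (1,1): code 0100 → (1.443,2.000)–(2.000,1.463)
cell (1,2): code 1100 → (1.489,3.000)–(1.443,2.000)
cell (1,3): code 1000 → (2.000,3.374)–(1.489,3.000)
cell (2,1): code 0010 → (2.000,1.463)–(2.649,2.000)
cell (2,2): code 0011 → (2.649,2.000)–(2.655,3.000)
cell (2,3): code 0001 → (2.655,3.000)–(2.000,3.374)
total: 6 segments, chained into 1 closed loop(s), length Σ = 5.004342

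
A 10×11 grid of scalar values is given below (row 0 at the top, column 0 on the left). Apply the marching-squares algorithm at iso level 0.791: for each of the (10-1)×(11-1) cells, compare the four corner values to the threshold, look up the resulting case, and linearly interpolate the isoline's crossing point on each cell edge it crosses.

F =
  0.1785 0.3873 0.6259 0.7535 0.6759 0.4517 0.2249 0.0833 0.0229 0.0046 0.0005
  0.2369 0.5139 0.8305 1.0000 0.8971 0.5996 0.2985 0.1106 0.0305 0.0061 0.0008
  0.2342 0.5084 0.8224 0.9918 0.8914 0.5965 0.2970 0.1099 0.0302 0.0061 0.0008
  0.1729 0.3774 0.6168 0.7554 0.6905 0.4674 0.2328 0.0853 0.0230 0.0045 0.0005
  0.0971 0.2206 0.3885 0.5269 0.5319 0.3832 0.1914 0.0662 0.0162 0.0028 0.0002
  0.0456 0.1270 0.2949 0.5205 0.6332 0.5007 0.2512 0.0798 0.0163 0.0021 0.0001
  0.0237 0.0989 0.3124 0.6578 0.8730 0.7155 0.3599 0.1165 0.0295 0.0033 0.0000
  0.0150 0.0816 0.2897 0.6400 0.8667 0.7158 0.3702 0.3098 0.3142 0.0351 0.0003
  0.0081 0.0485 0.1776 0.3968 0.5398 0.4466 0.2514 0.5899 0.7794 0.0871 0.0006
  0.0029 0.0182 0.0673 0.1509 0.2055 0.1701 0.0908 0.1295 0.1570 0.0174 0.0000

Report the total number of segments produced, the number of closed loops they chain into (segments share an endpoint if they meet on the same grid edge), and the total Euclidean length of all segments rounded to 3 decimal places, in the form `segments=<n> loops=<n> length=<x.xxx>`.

cell (0,1): code 0100 → (0.807,2.000)–(1.000,1.875)
cell (0,2): code 1100 → (0.152,3.000)–(0.807,2.000)
cell (0,3): code 1100 → (0.520,4.000)–(0.152,3.000)
cell (0,4): code 1000 → (1.000,4.357)–(0.520,4.000)
cell (1,1): code 0110 → (1.000,1.875)–(2.000,1.900)
cell (1,4): code 1001 → (2.000,4.340)–(1.000,4.357)
cell (2,1): code 0010 → (2.000,1.900)–(2.153,2.000)
cell (2,2): code 0011 → (2.153,2.000)–(2.849,3.000)
cell (2,3): code 0011 → (2.849,3.000)–(2.500,4.000)
cell (2,4): code 0001 → (2.500,4.000)–(2.000,4.340)
cell (5,3): code 0100 → (5.658,4.000)–(6.000,3.619)
cell (5,4): code 1000 → (6.000,4.521)–(5.658,4.000)
cell (6,3): code 0110 → (6.000,3.619)–(7.000,3.666)
cell (6,4): code 1001 → (7.000,4.502)–(6.000,4.521)
cell (7,3): code 0010 → (7.000,3.666)–(7.232,4.000)
cell (7,4): code 0001 → (7.232,4.000)–(7.000,4.502)
total: 16 segments, chained into 2 closed loop(s), length Σ = 12.249383

segments=16 loops=2 length=12.249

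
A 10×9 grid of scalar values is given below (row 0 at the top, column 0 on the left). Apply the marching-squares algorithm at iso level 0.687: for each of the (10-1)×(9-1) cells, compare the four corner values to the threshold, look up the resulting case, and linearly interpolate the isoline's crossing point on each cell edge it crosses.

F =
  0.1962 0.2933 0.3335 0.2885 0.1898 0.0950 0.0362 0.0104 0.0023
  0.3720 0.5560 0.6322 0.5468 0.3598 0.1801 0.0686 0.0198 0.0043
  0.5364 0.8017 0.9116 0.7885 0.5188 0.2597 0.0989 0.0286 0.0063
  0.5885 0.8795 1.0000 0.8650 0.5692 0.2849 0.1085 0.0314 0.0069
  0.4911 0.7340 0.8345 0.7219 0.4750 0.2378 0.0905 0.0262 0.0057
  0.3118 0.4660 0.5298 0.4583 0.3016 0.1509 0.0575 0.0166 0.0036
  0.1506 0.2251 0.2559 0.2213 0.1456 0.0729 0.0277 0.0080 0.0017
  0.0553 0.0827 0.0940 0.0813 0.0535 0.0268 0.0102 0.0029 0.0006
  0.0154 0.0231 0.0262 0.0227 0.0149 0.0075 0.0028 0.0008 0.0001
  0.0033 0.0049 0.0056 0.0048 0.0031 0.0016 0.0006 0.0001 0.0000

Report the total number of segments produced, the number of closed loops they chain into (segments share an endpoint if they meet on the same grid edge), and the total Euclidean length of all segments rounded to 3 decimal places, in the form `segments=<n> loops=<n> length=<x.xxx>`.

cell (1,0): code 0100 → (1.533,1.000)–(2.000,0.568)
cell (1,1): code 1100 → (1.196,2.000)–(1.533,1.000)
cell (1,2): code 1100 → (1.580,3.000)–(1.196,2.000)
cell (1,3): code 1000 → (2.000,3.376)–(1.580,3.000)
cell (2,0): code 0110 → (2.000,0.568)–(3.000,0.338)
cell (2,3): code 1001 → (3.000,3.602)–(2.000,3.376)
cell (3,0): code 0110 → (3.000,0.338)–(4.000,0.807)
cell (3,3): code 1001 → (4.000,3.141)–(3.000,3.602)
cell (4,0): code 0010 → (4.000,0.807)–(4.175,1.000)
cell (4,1): code 0011 → (4.175,1.000)–(4.484,2.000)
cell (4,2): code 0011 → (4.484,2.000)–(4.132,3.000)
cell (4,3): code 0001 → (4.132,3.000)–(4.000,3.141)
total: 12 segments, chained into 1 closed loop(s), length Σ = 10.144051

segments=12 loops=1 length=10.144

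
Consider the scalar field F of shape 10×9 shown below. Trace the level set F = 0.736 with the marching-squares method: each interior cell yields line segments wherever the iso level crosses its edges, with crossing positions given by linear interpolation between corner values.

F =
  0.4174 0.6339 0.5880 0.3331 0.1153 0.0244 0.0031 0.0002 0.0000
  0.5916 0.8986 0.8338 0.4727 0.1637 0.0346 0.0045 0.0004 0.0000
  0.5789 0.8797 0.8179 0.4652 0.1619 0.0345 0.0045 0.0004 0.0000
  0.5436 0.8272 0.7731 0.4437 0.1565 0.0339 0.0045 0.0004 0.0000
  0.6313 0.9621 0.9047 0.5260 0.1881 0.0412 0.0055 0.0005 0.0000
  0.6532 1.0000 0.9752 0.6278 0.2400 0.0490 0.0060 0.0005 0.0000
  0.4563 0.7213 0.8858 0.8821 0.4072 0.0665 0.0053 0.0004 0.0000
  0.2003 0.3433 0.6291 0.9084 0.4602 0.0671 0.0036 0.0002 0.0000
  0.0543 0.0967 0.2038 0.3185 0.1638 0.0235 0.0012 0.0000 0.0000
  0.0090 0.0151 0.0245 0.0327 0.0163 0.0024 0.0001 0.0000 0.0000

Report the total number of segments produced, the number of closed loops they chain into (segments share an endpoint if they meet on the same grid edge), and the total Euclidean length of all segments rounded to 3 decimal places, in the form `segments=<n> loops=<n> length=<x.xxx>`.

segments=20 loops=1 length=16.801

cell (0,0): code 0100 → (0.386,1.000)–(1.000,0.470)
cell (0,1): code 1100 → (0.602,2.000)–(0.386,1.000)
cell (0,2): code 1000 → (1.000,2.271)–(0.602,2.000)
cell (1,0): code 0110 → (1.000,0.470)–(2.000,0.522)
cell (1,2): code 1001 → (2.000,2.232)–(1.000,2.271)
cell (2,0): code 0110 → (2.000,0.522)–(3.000,0.678)
cell (2,2): code 1001 → (3.000,2.113)–(2.000,2.232)
cell (3,0): code 0110 → (3.000,0.678)–(4.000,0.317)
cell (3,2): code 1001 → (4.000,2.445)–(3.000,2.113)
cell (4,0): code 0110 → (4.000,0.317)–(5.000,0.239)
cell (4,2): code 1001 → (5.000,2.689)–(4.000,2.445)
cell (5,0): code 0010 → (5.000,0.239)–(5.947,1.000)
cell (5,1): code 0111 → (5.947,1.000)–(6.000,1.089)
cell (5,2): code 1101 → (5.425,3.000)–(5.000,2.689)
cell (5,3): code 1000 → (6.000,3.308)–(5.425,3.000)
cell (6,1): code 0010 → (6.000,1.089)–(6.584,2.000)
cell (6,2): code 0111 → (6.584,2.000)–(7.000,2.383)
cell (6,3): code 1001 → (7.000,3.385)–(6.000,3.308)
cell (7,2): code 0010 → (7.000,2.383)–(7.292,3.000)
cell (7,3): code 0001 → (7.292,3.000)–(7.000,3.385)
total: 20 segments, chained into 1 closed loop(s), length Σ = 16.800603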